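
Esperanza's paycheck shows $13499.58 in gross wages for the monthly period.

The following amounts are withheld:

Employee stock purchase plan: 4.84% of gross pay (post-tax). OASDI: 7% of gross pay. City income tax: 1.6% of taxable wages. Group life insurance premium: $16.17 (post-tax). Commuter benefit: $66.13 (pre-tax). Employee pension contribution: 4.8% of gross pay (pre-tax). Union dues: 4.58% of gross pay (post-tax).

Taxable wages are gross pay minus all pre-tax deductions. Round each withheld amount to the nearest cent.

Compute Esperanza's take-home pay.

$10348.10

Employee pension contribution: $13499.58 × 0.048 = $647.98
Commuter benefit: $66.13
Pre-tax total = $647.98 + $66.13 = $714.11
Taxable wages = $13499.58 − $714.11 = $12785.47
City income tax: $12785.47 × 0.016 = $204.57
OASDI: $13499.58 × 0.07 = $944.97
Employee stock purchase plan: $13499.58 × 0.0484 = $653.38
Group life insurance premium: $16.17
Union dues: $13499.58 × 0.0458 = $618.28
Total deductions = $647.98 + $66.13 + $204.57 + $944.97 + $653.38 + $16.17 + $618.28 = $3151.48
Net pay = $13499.58 − $3151.48 = $10348.10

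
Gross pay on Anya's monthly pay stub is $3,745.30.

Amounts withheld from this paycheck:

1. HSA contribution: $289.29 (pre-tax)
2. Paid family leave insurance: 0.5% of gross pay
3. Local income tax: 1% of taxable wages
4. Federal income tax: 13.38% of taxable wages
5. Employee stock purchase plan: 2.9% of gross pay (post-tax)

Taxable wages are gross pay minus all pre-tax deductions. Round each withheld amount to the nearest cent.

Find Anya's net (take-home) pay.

$2,831.70

HSA contribution: $289.29
Taxable wages = $3,745.30 − $289.29 = $3,456.01
Federal income tax: $3,456.01 × 0.1338 = $462.41
Local income tax: $3,456.01 × 0.01 = $34.56
Paid family leave insurance: $3,745.30 × 0.005 = $18.73
Employee stock purchase plan: $3,745.30 × 0.029 = $108.61
Total deductions = $289.29 + $462.41 + $34.56 + $18.73 + $108.61 = $913.60
Net pay = $3,745.30 − $913.60 = $2,831.70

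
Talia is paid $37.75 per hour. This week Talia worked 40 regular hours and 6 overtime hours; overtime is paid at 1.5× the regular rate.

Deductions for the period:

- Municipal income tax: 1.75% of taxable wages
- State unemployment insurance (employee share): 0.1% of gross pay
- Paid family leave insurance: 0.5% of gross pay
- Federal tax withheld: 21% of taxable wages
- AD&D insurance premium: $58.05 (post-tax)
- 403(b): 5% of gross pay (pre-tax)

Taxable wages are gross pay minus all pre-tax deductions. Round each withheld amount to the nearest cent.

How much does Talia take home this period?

$1,288.34

Regular pay: 40 × $37.75 = $1,510.00
Overtime pay: 6 × $37.75 × 1.5 = $339.75
Gross pay = $1,510.00 + $339.75 = $1,849.75
403(b): $1,849.75 × 0.05 = $92.49
Taxable wages = $1,849.75 − $92.49 = $1,757.26
Municipal income tax: $1,757.26 × 0.0175 = $30.75
Federal tax withheld: $1,757.26 × 0.21 = $369.02
Paid family leave insurance: $1,849.75 × 0.005 = $9.25
State unemployment insurance (employee share): $1,849.75 × 0.001 = $1.85
AD&D insurance premium: $58.05
Total deductions = $92.49 + $30.75 + $369.02 + $9.25 + $1.85 + $58.05 = $561.41
Net pay = $1,849.75 − $561.41 = $1,288.34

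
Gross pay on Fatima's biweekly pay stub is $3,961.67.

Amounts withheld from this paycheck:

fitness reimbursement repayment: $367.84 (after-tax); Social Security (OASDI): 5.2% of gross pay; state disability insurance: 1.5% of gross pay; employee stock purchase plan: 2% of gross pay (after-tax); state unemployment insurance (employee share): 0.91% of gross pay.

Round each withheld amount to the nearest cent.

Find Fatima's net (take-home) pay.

$3,213.11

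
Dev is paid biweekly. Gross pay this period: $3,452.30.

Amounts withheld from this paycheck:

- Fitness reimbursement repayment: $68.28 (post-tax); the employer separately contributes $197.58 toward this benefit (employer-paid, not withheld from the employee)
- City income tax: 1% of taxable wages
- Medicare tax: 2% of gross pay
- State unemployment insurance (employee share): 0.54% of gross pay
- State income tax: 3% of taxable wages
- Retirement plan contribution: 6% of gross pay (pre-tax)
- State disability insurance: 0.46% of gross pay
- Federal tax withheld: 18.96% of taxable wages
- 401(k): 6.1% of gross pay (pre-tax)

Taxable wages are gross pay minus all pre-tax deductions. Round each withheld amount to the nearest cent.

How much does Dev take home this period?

Retirement plan contribution: $3,452.30 × 0.06 = $207.14
401(k): $3,452.30 × 0.061 = $210.59
Pre-tax total = $207.14 + $210.59 = $417.73
Taxable wages = $3,452.30 − $417.73 = $3,034.57
Federal tax withheld: $3,034.57 × 0.1896 = $575.35
State income tax: $3,034.57 × 0.03 = $91.04
City income tax: $3,034.57 × 0.01 = $30.35
State unemployment insurance (employee share): $3,452.30 × 0.0054 = $18.64
State disability insurance: $3,452.30 × 0.0046 = $15.88
Medicare tax: $3,452.30 × 0.02 = $69.05
Fitness reimbursement repayment: $68.28
(Employer's $197.58 toward fitness reimbursement repayment is not withheld from the employee.)
Total deductions = $207.14 + $210.59 + $575.35 + $91.04 + $30.35 + $18.64 + $15.88 + $69.05 + $68.28 = $1,286.32
Net pay = $3,452.30 − $1,286.32 = $2,165.98

$2,165.98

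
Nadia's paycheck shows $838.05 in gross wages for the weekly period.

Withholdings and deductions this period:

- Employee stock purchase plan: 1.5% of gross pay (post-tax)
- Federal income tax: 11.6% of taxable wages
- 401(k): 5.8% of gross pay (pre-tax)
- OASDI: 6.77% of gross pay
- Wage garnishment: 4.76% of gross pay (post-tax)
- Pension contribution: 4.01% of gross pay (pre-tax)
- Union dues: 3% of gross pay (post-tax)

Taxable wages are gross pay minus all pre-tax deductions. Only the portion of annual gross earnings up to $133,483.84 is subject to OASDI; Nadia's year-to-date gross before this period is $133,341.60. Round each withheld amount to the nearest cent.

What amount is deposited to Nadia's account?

$580.92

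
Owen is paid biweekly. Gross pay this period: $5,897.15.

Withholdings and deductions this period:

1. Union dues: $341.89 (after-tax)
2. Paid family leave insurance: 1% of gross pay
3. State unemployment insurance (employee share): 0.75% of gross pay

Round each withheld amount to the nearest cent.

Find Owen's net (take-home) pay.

Paid family leave insurance: $5,897.15 × 0.01 = $58.97
State unemployment insurance (employee share): $5,897.15 × 0.0075 = $44.23
Union dues: $341.89
Total deductions = $58.97 + $44.23 + $341.89 = $445.09
Net pay = $5,897.15 − $445.09 = $5,452.06

$5,452.06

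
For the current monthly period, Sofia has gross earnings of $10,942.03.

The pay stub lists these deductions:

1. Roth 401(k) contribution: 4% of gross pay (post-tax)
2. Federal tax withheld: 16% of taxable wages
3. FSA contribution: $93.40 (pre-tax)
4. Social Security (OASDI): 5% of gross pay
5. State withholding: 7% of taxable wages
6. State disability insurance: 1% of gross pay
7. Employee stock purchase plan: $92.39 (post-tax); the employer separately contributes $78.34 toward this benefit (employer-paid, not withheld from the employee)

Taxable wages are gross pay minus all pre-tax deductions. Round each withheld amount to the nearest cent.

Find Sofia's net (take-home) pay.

$7,166.86

FSA contribution: $93.40
Taxable wages = $10,942.03 − $93.40 = $10,848.63
State withholding: $10,848.63 × 0.07 = $759.40
Federal tax withheld: $10,848.63 × 0.16 = $1,735.78
Social Security (OASDI): $10,942.03 × 0.05 = $547.10
State disability insurance: $10,942.03 × 0.01 = $109.42
Employee stock purchase plan: $92.39
Roth 401(k) contribution: $10,942.03 × 0.04 = $437.68
(Employer's $78.34 toward employee stock purchase plan is not withheld from the employee.)
Total deductions = $93.40 + $759.40 + $1,735.78 + $547.10 + $109.42 + $92.39 + $437.68 = $3,775.17
Net pay = $10,942.03 − $3,775.17 = $7,166.86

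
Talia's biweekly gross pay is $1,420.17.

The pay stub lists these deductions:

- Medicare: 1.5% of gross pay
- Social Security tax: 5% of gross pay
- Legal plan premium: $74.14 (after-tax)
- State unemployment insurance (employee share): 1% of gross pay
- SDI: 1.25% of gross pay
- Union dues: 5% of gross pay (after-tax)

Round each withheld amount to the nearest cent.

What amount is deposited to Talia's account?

State unemployment insurance (employee share): $1,420.17 × 0.01 = $14.20
SDI: $1,420.17 × 0.0125 = $17.75
Medicare: $1,420.17 × 0.015 = $21.30
Social Security tax: $1,420.17 × 0.05 = $71.01
Union dues: $1,420.17 × 0.05 = $71.01
Legal plan premium: $74.14
Total deductions = $14.20 + $17.75 + $21.30 + $71.01 + $71.01 + $74.14 = $269.41
Net pay = $1,420.17 − $269.41 = $1,150.76

$1,150.76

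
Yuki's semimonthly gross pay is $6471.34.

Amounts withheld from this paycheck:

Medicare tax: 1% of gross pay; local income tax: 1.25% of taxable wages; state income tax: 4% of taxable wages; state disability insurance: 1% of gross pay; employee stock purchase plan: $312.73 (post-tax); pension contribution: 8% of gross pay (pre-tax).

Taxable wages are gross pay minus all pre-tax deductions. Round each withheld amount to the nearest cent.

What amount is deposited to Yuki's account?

Pension contribution: $6471.34 × 0.08 = $517.71
Taxable wages = $6471.34 − $517.71 = $5953.63
State income tax: $5953.63 × 0.04 = $238.15
Local income tax: $5953.63 × 0.0125 = $74.42
State disability insurance: $6471.34 × 0.01 = $64.71
Medicare tax: $6471.34 × 0.01 = $64.71
Employee stock purchase plan: $312.73
Total deductions = $517.71 + $238.15 + $74.42 + $64.71 + $64.71 + $312.73 = $1272.43
Net pay = $6471.34 − $1272.43 = $5198.91

$5198.91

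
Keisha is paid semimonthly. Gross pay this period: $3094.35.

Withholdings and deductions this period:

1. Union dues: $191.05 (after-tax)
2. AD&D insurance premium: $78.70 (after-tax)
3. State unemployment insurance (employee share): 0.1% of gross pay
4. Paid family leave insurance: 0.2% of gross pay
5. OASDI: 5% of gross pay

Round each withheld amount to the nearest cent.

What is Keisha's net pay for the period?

$2660.60

Paid family leave insurance: $3094.35 × 0.002 = $6.19
OASDI: $3094.35 × 0.05 = $154.72
State unemployment insurance (employee share): $3094.35 × 0.001 = $3.09
Union dues: $191.05
AD&D insurance premium: $78.70
Total deductions = $6.19 + $154.72 + $3.09 + $191.05 + $78.70 = $433.75
Net pay = $3094.35 − $433.75 = $2660.60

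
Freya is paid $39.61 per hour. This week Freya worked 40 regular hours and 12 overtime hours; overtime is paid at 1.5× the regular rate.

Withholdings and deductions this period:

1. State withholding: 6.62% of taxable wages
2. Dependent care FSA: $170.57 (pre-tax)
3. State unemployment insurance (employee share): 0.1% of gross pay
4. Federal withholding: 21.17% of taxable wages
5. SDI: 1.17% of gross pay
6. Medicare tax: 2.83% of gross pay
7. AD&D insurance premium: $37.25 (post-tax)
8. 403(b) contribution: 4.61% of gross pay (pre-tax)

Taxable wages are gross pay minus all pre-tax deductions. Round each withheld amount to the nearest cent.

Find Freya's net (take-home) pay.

Regular pay: 40 × $39.61 = $1,584.40
Overtime pay: 12 × $39.61 × 1.5 = $712.98
Gross pay = $1,584.40 + $712.98 = $2,297.38
Dependent care FSA: $170.57
403(b) contribution: $2,297.38 × 0.0461 = $105.91
Pre-tax total = $170.57 + $105.91 = $276.48
Taxable wages = $2,297.38 − $276.48 = $2,020.90
Federal withholding: $2,020.90 × 0.2117 = $427.82
State withholding: $2,020.90 × 0.0662 = $133.78
SDI: $2,297.38 × 0.0117 = $26.88
Medicare tax: $2,297.38 × 0.0283 = $65.02
State unemployment insurance (employee share): $2,297.38 × 0.001 = $2.30
AD&D insurance premium: $37.25
Total deductions = $170.57 + $105.91 + $427.82 + $133.78 + $26.88 + $65.02 + $2.30 + $37.25 = $969.53
Net pay = $2,297.38 − $969.53 = $1,327.85

$1,327.85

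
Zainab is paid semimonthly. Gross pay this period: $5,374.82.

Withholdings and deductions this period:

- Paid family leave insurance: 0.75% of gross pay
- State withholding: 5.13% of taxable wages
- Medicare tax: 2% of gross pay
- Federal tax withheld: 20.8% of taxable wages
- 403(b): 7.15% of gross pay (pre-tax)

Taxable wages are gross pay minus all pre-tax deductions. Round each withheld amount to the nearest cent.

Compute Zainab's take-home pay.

403(b): $5,374.82 × 0.0715 = $384.30
Taxable wages = $5,374.82 − $384.30 = $4,990.52
State withholding: $4,990.52 × 0.0513 = $256.01
Federal tax withheld: $4,990.52 × 0.208 = $1,038.03
Paid family leave insurance: $5,374.82 × 0.0075 = $40.31
Medicare tax: $5,374.82 × 0.02 = $107.50
Total deductions = $384.30 + $256.01 + $1,038.03 + $40.31 + $107.50 = $1,826.15
Net pay = $5,374.82 − $1,826.15 = $3,548.67

$3,548.67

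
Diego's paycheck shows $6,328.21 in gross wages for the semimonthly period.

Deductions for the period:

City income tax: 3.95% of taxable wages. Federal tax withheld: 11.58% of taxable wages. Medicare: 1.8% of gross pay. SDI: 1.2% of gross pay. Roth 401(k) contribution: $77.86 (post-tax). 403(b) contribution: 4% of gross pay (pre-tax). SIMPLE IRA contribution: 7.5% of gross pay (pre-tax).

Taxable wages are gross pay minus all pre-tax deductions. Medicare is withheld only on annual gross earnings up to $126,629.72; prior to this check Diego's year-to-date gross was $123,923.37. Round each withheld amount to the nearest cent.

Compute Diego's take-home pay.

$4,528.20

SIMPLE IRA contribution: $6,328.21 × 0.075 = $474.62
403(b) contribution: $6,328.21 × 0.04 = $253.13
Pre-tax total = $474.62 + $253.13 = $727.75
Taxable wages = $6,328.21 − $727.75 = $5,600.46
Federal tax withheld: $5,600.46 × 0.1158 = $648.53
City income tax: $5,600.46 × 0.0395 = $221.22
Medicare: only $126,629.72 − $123,923.37 = $2,706.35 of this check is subject → $2,706.35 × 0.018 = $48.71
SDI: $6,328.21 × 0.012 = $75.94
Roth 401(k) contribution: $77.86
Total deductions = $474.62 + $253.13 + $648.53 + $221.22 + $48.71 + $75.94 + $77.86 = $1,800.01
Net pay = $6,328.21 − $1,800.01 = $4,528.20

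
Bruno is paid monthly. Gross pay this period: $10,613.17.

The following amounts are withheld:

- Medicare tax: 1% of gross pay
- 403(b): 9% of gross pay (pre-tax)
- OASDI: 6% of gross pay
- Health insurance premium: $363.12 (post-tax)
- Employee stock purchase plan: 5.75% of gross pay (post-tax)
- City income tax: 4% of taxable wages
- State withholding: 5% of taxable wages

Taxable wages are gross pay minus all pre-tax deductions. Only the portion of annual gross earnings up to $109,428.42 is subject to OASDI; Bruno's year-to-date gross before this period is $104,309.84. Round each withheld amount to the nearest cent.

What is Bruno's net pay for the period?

$7,402.14

403(b): $10,613.17 × 0.09 = $955.19
Taxable wages = $10,613.17 − $955.19 = $9,657.98
City income tax: $9,657.98 × 0.04 = $386.32
State withholding: $9,657.98 × 0.05 = $482.90
OASDI: only $109,428.42 − $104,309.84 = $5,118.58 of this check is subject → $5,118.58 × 0.06 = $307.11
Medicare tax: $10,613.17 × 0.01 = $106.13
Health insurance premium: $363.12
Employee stock purchase plan: $10,613.17 × 0.0575 = $610.26
Total deductions = $955.19 + $386.32 + $482.90 + $307.11 + $106.13 + $363.12 + $610.26 = $3,211.03
Net pay = $10,613.17 − $3,211.03 = $7,402.14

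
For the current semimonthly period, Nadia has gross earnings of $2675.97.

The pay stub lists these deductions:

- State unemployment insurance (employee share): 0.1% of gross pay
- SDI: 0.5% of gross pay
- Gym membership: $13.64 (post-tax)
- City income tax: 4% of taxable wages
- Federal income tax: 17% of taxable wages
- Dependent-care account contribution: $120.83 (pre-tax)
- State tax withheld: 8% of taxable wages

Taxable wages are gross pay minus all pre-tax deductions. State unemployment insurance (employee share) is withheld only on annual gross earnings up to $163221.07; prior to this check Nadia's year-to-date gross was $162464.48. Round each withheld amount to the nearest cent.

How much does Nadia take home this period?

Dependent-care account contribution: $120.83
Taxable wages = $2675.97 − $120.83 = $2555.14
City income tax: $2555.14 × 0.04 = $102.21
State tax withheld: $2555.14 × 0.08 = $204.41
Federal income tax: $2555.14 × 0.17 = $434.37
State unemployment insurance (employee share): only $163221.07 − $162464.48 = $756.59 of this check is subject → $756.59 × 0.001 = $0.76
SDI: $2675.97 × 0.005 = $13.38
Gym membership: $13.64
Total deductions = $120.83 + $102.21 + $204.41 + $434.37 + $0.76 + $13.38 + $13.64 = $889.60
Net pay = $2675.97 − $889.60 = $1786.37

$1786.37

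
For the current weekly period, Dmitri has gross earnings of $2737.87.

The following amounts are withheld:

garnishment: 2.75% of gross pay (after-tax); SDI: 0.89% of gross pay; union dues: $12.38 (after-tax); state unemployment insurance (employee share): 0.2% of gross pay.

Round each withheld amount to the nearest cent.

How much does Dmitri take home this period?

$2620.35

State unemployment insurance (employee share): $2737.87 × 0.002 = $5.48
SDI: $2737.87 × 0.0089 = $24.37
Union dues: $12.38
Garnishment: $2737.87 × 0.0275 = $75.29
Total deductions = $5.48 + $24.37 + $12.38 + $75.29 = $117.52
Net pay = $2737.87 − $117.52 = $2620.35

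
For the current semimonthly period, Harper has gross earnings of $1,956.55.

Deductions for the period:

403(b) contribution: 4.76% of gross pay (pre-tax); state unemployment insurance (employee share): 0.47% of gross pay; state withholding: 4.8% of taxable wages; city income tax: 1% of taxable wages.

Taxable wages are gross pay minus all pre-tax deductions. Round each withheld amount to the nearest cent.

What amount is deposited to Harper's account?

$1,746.15

403(b) contribution: $1,956.55 × 0.0476 = $93.13
Taxable wages = $1,956.55 − $93.13 = $1,863.42
City income tax: $1,863.42 × 0.01 = $18.63
State withholding: $1,863.42 × 0.048 = $89.44
State unemployment insurance (employee share): $1,956.55 × 0.0047 = $9.20
Total deductions = $93.13 + $18.63 + $89.44 + $9.20 = $210.40
Net pay = $1,956.55 − $210.40 = $1,746.15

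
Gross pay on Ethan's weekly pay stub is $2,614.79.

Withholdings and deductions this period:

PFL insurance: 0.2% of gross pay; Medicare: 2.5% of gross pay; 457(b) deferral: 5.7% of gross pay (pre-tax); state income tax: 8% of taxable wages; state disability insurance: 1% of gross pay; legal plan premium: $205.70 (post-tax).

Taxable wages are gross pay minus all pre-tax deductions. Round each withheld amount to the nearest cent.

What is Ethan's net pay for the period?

457(b) deferral: $2,614.79 × 0.057 = $149.04
Taxable wages = $2,614.79 − $149.04 = $2,465.75
State income tax: $2,465.75 × 0.08 = $197.26
State disability insurance: $2,614.79 × 0.01 = $26.15
Medicare: $2,614.79 × 0.025 = $65.37
PFL insurance: $2,614.79 × 0.002 = $5.23
Legal plan premium: $205.70
Total deductions = $149.04 + $197.26 + $26.15 + $65.37 + $5.23 + $205.70 = $648.75
Net pay = $2,614.79 − $648.75 = $1,966.04

$1,966.04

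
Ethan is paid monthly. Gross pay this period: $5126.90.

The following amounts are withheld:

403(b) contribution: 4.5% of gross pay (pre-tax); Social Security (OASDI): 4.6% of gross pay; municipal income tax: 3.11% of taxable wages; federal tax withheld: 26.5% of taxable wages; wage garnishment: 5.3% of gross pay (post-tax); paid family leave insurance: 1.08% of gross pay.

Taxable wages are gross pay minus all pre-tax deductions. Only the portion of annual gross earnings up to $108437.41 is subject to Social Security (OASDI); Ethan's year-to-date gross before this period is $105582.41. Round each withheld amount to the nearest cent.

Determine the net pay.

403(b) contribution: $5126.90 × 0.045 = $230.71
Taxable wages = $5126.90 − $230.71 = $4896.19
Federal tax withheld: $4896.19 × 0.265 = $1297.49
Municipal income tax: $4896.19 × 0.0311 = $152.27
Paid family leave insurance: $5126.90 × 0.0108 = $55.37
Social Security (OASDI): only $108437.41 − $105582.41 = $2855.00 of this check is subject → $2855.00 × 0.046 = $131.33
Wage garnishment: $5126.90 × 0.053 = $271.73
Total deductions = $230.71 + $1297.49 + $152.27 + $55.37 + $131.33 + $271.73 = $2138.90
Net pay = $5126.90 − $2138.90 = $2988.00

$2988.00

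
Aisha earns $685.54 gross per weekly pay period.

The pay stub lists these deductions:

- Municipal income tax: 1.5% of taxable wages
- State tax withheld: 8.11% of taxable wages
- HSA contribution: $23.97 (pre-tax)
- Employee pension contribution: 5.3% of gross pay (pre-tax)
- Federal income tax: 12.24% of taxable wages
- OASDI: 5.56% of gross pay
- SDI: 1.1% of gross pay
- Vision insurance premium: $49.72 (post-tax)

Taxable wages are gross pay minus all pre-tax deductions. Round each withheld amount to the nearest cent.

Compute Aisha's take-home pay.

HSA contribution: $23.97
Employee pension contribution: $685.54 × 0.053 = $36.33
Pre-tax total = $23.97 + $36.33 = $60.30
Taxable wages = $685.54 − $60.30 = $625.24
Municipal income tax: $625.24 × 0.015 = $9.38
State tax withheld: $625.24 × 0.0811 = $50.71
Federal income tax: $625.24 × 0.1224 = $76.53
OASDI: $685.54 × 0.0556 = $38.12
SDI: $685.54 × 0.011 = $7.54
Vision insurance premium: $49.72
Total deductions = $23.97 + $36.33 + $9.38 + $50.71 + $76.53 + $38.12 + $7.54 + $49.72 = $292.30
Net pay = $685.54 − $292.30 = $393.24

$393.24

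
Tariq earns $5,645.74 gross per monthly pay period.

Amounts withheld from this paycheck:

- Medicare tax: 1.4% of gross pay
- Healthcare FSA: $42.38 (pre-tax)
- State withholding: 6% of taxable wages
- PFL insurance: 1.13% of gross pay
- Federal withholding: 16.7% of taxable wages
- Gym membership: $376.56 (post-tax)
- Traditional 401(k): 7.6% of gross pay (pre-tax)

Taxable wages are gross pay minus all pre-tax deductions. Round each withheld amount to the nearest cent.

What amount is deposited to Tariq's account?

Traditional 401(k): $5,645.74 × 0.076 = $429.08
Healthcare FSA: $42.38
Pre-tax total = $429.08 + $42.38 = $471.46
Taxable wages = $5,645.74 − $471.46 = $5,174.28
State withholding: $5,174.28 × 0.06 = $310.46
Federal withholding: $5,174.28 × 0.167 = $864.10
PFL insurance: $5,645.74 × 0.0113 = $63.80
Medicare tax: $5,645.74 × 0.014 = $79.04
Gym membership: $376.56
Total deductions = $429.08 + $42.38 + $310.46 + $864.10 + $63.80 + $79.04 + $376.56 = $2,165.42
Net pay = $5,645.74 − $2,165.42 = $3,480.32

$3,480.32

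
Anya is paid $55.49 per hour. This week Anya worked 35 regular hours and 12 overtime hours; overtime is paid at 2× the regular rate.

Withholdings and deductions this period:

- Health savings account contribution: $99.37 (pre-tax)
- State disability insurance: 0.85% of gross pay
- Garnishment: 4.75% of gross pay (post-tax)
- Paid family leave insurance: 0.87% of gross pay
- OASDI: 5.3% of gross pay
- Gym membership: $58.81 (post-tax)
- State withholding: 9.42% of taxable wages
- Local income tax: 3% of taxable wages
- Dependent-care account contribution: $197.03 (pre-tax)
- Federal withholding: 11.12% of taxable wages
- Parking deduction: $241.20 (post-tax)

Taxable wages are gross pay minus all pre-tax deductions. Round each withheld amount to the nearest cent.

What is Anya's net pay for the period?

Regular pay: 35 × $55.49 = $1942.15
Overtime pay: 12 × $55.49 × 2 = $1331.76
Gross pay = $1942.15 + $1331.76 = $3273.91
Dependent-care account contribution: $197.03
Health savings account contribution: $99.37
Pre-tax total = $197.03 + $99.37 = $296.40
Taxable wages = $3273.91 − $296.40 = $2977.51
Local income tax: $2977.51 × 0.03 = $89.33
Federal withholding: $2977.51 × 0.1112 = $331.10
State withholding: $2977.51 × 0.0942 = $280.48
State disability insurance: $3273.91 × 0.0085 = $27.83
OASDI: $3273.91 × 0.053 = $173.52
Paid family leave insurance: $3273.91 × 0.0087 = $28.48
Garnishment: $3273.91 × 0.0475 = $155.51
Gym membership: $58.81
Parking deduction: $241.20
Total deductions = $197.03 + $99.37 + $89.33 + $331.10 + $280.48 + $27.83 + $173.52 + $28.48 + $155.51 + $58.81 + $241.20 = $1682.66
Net pay = $3273.91 − $1682.66 = $1591.25

$1591.25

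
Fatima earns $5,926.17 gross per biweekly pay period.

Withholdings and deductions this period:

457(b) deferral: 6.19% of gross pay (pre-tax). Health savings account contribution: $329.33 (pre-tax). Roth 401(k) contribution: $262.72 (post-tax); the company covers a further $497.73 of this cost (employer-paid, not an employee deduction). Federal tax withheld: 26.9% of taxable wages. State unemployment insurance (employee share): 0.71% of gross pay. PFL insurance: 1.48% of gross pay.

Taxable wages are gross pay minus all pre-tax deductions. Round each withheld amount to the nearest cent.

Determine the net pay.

Health savings account contribution: $329.33
457(b) deferral: $5,926.17 × 0.0619 = $366.83
Pre-tax total = $329.33 + $366.83 = $696.16
Taxable wages = $5,926.17 − $696.16 = $5,230.01
Federal tax withheld: $5,230.01 × 0.269 = $1,406.87
PFL insurance: $5,926.17 × 0.0148 = $87.71
State unemployment insurance (employee share): $5,926.17 × 0.0071 = $42.08
Roth 401(k) contribution: $262.72
(Employer's $497.73 toward Roth 401(k) contribution is not withheld from the employee.)
Total deductions = $329.33 + $366.83 + $1,406.87 + $87.71 + $42.08 + $262.72 = $2,495.54
Net pay = $5,926.17 − $2,495.54 = $3,430.63

$3,430.63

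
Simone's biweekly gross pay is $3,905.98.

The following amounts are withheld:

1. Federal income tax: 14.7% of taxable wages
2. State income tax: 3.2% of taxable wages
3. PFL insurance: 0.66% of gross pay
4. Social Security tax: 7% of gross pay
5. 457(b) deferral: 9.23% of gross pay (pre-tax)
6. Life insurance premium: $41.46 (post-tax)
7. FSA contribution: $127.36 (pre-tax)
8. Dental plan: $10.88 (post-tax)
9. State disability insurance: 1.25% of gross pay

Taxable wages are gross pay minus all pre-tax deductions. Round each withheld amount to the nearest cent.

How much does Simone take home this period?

$2,405.90

FSA contribution: $127.36
457(b) deferral: $3,905.98 × 0.0923 = $360.52
Pre-tax total = $127.36 + $360.52 = $487.88
Taxable wages = $3,905.98 − $487.88 = $3,418.10
Federal income tax: $3,418.10 × 0.147 = $502.46
State income tax: $3,418.10 × 0.032 = $109.38
PFL insurance: $3,905.98 × 0.0066 = $25.78
State disability insurance: $3,905.98 × 0.0125 = $48.82
Social Security tax: $3,905.98 × 0.07 = $273.42
Life insurance premium: $41.46
Dental plan: $10.88
Total deductions = $127.36 + $360.52 + $502.46 + $109.38 + $25.78 + $48.82 + $273.42 + $41.46 + $10.88 = $1,500.08
Net pay = $3,905.98 − $1,500.08 = $2,405.90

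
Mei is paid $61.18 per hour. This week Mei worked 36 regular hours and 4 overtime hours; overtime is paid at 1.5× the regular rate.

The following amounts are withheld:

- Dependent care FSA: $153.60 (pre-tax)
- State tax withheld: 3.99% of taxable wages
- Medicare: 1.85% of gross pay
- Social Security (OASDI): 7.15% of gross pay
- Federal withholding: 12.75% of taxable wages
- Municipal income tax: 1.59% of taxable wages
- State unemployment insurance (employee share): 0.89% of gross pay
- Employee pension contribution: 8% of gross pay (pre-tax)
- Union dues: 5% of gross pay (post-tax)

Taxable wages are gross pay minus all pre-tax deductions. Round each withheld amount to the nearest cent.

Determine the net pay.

Regular pay: 36 × $61.18 = $2202.48
Overtime pay: 4 × $61.18 × 1.5 = $367.08
Gross pay = $2202.48 + $367.08 = $2569.56
Dependent care FSA: $153.60
Employee pension contribution: $2569.56 × 0.08 = $205.56
Pre-tax total = $153.60 + $205.56 = $359.16
Taxable wages = $2569.56 − $359.16 = $2210.40
Municipal income tax: $2210.40 × 0.0159 = $35.15
State tax withheld: $2210.40 × 0.0399 = $88.19
Federal withholding: $2210.40 × 0.1275 = $281.83
State unemployment insurance (employee share): $2569.56 × 0.0089 = $22.87
Social Security (OASDI): $2569.56 × 0.0715 = $183.72
Medicare: $2569.56 × 0.0185 = $47.54
Union dues: $2569.56 × 0.05 = $128.48
Total deductions = $153.60 + $205.56 + $35.15 + $88.19 + $281.83 + $22.87 + $183.72 + $47.54 + $128.48 = $1146.94
Net pay = $2569.56 − $1146.94 = $1422.62

$1422.62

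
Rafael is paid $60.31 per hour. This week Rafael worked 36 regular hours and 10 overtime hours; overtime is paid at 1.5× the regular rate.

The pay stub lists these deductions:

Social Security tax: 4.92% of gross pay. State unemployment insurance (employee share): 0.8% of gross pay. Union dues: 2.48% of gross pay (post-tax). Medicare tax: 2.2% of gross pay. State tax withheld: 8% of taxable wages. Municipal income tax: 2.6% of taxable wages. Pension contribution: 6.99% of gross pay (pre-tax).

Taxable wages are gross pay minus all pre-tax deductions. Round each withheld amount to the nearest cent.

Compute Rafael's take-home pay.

Regular pay: 36 × $60.31 = $2,171.16
Overtime pay: 10 × $60.31 × 1.5 = $904.65
Gross pay = $2,171.16 + $904.65 = $3,075.81
Pension contribution: $3,075.81 × 0.0699 = $215.00
Taxable wages = $3,075.81 − $215.00 = $2,860.81
State tax withheld: $2,860.81 × 0.08 = $228.86
Municipal income tax: $2,860.81 × 0.026 = $74.38
Social Security tax: $3,075.81 × 0.0492 = $151.33
Medicare tax: $3,075.81 × 0.022 = $67.67
State unemployment insurance (employee share): $3,075.81 × 0.008 = $24.61
Union dues: $3,075.81 × 0.0248 = $76.28
Total deductions = $215.00 + $228.86 + $74.38 + $151.33 + $67.67 + $24.61 + $76.28 = $838.13
Net pay = $3,075.81 − $838.13 = $2,237.68

$2,237.68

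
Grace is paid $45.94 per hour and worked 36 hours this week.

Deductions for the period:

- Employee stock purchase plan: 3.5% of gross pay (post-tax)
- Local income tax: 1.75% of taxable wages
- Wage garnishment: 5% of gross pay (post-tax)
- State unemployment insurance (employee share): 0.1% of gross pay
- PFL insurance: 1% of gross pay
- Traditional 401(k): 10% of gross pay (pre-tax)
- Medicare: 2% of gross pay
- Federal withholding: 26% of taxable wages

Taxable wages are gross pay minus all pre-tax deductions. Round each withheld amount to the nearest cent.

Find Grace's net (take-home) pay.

$883.57

Gross pay: 36 × $45.94 = $1,653.84
Traditional 401(k): $1,653.84 × 0.1 = $165.38
Taxable wages = $1,653.84 − $165.38 = $1,488.46
Local income tax: $1,488.46 × 0.0175 = $26.05
Federal withholding: $1,488.46 × 0.26 = $387.00
State unemployment insurance (employee share): $1,653.84 × 0.001 = $1.65
Medicare: $1,653.84 × 0.02 = $33.08
PFL insurance: $1,653.84 × 0.01 = $16.54
Wage garnishment: $1,653.84 × 0.05 = $82.69
Employee stock purchase plan: $1,653.84 × 0.035 = $57.88
Total deductions = $165.38 + $26.05 + $387.00 + $1.65 + $33.08 + $16.54 + $82.69 + $57.88 = $770.27
Net pay = $1,653.84 − $770.27 = $883.57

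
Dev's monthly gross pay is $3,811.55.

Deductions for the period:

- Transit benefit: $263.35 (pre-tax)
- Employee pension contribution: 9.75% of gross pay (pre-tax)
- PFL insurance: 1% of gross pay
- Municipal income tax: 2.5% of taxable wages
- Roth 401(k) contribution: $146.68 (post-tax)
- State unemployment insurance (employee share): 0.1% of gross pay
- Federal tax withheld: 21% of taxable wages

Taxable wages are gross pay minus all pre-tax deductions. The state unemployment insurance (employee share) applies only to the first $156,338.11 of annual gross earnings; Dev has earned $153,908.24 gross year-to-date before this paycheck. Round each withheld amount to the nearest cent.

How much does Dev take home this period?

Employee pension contribution: $3,811.55 × 0.0975 = $371.63
Transit benefit: $263.35
Pre-tax total = $371.63 + $263.35 = $634.98
Taxable wages = $3,811.55 − $634.98 = $3,176.57
Municipal income tax: $3,176.57 × 0.025 = $79.41
Federal tax withheld: $3,176.57 × 0.21 = $667.08
PFL insurance: $3,811.55 × 0.01 = $38.12
State unemployment insurance (employee share): only $156,338.11 − $153,908.24 = $2,429.87 of this check is subject → $2,429.87 × 0.001 = $2.43
Roth 401(k) contribution: $146.68
Total deductions = $371.63 + $263.35 + $79.41 + $667.08 + $38.12 + $2.43 + $146.68 = $1,568.70
Net pay = $3,811.55 − $1,568.70 = $2,242.85

$2,242.85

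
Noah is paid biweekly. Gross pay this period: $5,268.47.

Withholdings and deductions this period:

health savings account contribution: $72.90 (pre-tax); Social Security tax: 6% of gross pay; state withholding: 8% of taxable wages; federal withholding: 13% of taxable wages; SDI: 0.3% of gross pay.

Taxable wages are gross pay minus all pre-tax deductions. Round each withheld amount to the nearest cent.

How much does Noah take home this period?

Health savings account contribution: $72.90
Taxable wages = $5,268.47 − $72.90 = $5,195.57
State withholding: $5,195.57 × 0.08 = $415.65
Federal withholding: $5,195.57 × 0.13 = $675.42
Social Security tax: $5,268.47 × 0.06 = $316.11
SDI: $5,268.47 × 0.003 = $15.81
Total deductions = $72.90 + $415.65 + $675.42 + $316.11 + $15.81 = $1,495.89
Net pay = $5,268.47 − $1,495.89 = $3,772.58

$3,772.58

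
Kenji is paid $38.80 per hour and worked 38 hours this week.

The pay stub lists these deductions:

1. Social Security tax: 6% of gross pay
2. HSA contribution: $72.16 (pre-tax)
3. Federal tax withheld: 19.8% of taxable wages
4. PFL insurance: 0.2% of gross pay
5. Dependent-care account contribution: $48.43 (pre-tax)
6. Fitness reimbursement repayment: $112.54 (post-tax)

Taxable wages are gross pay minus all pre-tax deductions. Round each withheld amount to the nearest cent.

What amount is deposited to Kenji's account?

$881.81

Gross pay: 38 × $38.80 = $1,474.40
HSA contribution: $72.16
Dependent-care account contribution: $48.43
Pre-tax total = $72.16 + $48.43 = $120.59
Taxable wages = $1,474.40 − $120.59 = $1,353.81
Federal tax withheld: $1,353.81 × 0.198 = $268.05
PFL insurance: $1,474.40 × 0.002 = $2.95
Social Security tax: $1,474.40 × 0.06 = $88.46
Fitness reimbursement repayment: $112.54
Total deductions = $72.16 + $48.43 + $268.05 + $2.95 + $88.46 + $112.54 = $592.59
Net pay = $1,474.40 − $592.59 = $881.81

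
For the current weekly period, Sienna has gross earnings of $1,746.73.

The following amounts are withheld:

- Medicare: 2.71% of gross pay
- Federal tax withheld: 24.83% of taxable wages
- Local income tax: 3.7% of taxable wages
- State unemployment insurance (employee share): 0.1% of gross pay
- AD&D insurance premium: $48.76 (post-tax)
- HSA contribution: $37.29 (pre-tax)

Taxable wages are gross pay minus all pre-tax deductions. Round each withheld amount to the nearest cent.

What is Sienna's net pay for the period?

HSA contribution: $37.29
Taxable wages = $1,746.73 − $37.29 = $1,709.44
Federal tax withheld: $1,709.44 × 0.2483 = $424.45
Local income tax: $1,709.44 × 0.037 = $63.25
Medicare: $1,746.73 × 0.0271 = $47.34
State unemployment insurance (employee share): $1,746.73 × 0.001 = $1.75
AD&D insurance premium: $48.76
Total deductions = $37.29 + $424.45 + $63.25 + $47.34 + $1.75 + $48.76 = $622.84
Net pay = $1,746.73 − $622.84 = $1,123.89

$1,123.89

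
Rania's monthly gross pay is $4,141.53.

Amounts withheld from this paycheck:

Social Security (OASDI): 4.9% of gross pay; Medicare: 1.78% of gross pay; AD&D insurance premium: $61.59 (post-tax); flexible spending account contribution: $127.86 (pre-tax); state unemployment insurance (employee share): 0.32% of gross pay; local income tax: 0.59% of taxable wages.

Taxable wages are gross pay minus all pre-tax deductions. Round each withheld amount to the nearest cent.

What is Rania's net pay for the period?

$3,638.50

Flexible spending account contribution: $127.86
Taxable wages = $4,141.53 − $127.86 = $4,013.67
Local income tax: $4,013.67 × 0.0059 = $23.68
State unemployment insurance (employee share): $4,141.53 × 0.0032 = $13.25
Social Security (OASDI): $4,141.53 × 0.049 = $202.93
Medicare: $4,141.53 × 0.0178 = $73.72
AD&D insurance premium: $61.59
Total deductions = $127.86 + $23.68 + $13.25 + $202.93 + $73.72 + $61.59 = $503.03
Net pay = $4,141.53 − $503.03 = $3,638.50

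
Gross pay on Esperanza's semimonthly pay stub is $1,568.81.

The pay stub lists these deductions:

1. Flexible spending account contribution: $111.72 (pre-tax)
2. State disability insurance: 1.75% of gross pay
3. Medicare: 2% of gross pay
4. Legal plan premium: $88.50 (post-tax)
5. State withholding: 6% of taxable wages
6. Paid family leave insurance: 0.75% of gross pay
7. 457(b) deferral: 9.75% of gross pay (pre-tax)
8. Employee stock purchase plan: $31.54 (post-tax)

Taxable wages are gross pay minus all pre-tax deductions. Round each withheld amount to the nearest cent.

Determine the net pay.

457(b) deferral: $1,568.81 × 0.0975 = $152.96
Flexible spending account contribution: $111.72
Pre-tax total = $152.96 + $111.72 = $264.68
Taxable wages = $1,568.81 − $264.68 = $1,304.13
State withholding: $1,304.13 × 0.06 = $78.25
Medicare: $1,568.81 × 0.02 = $31.38
State disability insurance: $1,568.81 × 0.0175 = $27.45
Paid family leave insurance: $1,568.81 × 0.0075 = $11.77
Legal plan premium: $88.50
Employee stock purchase plan: $31.54
Total deductions = $152.96 + $111.72 + $78.25 + $31.38 + $27.45 + $11.77 + $88.50 + $31.54 = $533.57
Net pay = $1,568.81 − $533.57 = $1,035.24

$1,035.24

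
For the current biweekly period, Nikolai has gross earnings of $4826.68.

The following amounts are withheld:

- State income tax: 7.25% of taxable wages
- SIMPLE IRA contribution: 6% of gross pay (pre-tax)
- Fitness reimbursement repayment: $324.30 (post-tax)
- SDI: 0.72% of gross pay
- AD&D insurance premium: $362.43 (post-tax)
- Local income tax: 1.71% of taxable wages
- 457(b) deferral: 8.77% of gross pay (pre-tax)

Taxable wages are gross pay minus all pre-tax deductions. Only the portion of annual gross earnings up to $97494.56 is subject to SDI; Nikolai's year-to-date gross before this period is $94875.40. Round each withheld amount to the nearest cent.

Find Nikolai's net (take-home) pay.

$3039.59

457(b) deferral: $4826.68 × 0.0877 = $423.30
SIMPLE IRA contribution: $4826.68 × 0.06 = $289.60
Pre-tax total = $423.30 + $289.60 = $712.90
Taxable wages = $4826.68 − $712.90 = $4113.78
State income tax: $4113.78 × 0.0725 = $298.25
Local income tax: $4113.78 × 0.0171 = $70.35
SDI: only $97494.56 − $94875.40 = $2619.16 of this check is subject → $2619.16 × 0.0072 = $18.86
AD&D insurance premium: $362.43
Fitness reimbursement repayment: $324.30
Total deductions = $423.30 + $289.60 + $298.25 + $70.35 + $18.86 + $362.43 + $324.30 = $1787.09
Net pay = $4826.68 − $1787.09 = $3039.59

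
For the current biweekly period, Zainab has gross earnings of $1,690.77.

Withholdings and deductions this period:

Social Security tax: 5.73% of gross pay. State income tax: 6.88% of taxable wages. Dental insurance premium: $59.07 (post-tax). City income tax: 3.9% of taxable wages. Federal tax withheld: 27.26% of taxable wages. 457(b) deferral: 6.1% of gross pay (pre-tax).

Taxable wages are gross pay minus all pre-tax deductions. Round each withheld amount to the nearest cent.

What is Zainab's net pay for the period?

457(b) deferral: $1,690.77 × 0.061 = $103.14
Taxable wages = $1,690.77 − $103.14 = $1,587.63
State income tax: $1,587.63 × 0.0688 = $109.23
City income tax: $1,587.63 × 0.039 = $61.92
Federal tax withheld: $1,587.63 × 0.2726 = $432.79
Social Security tax: $1,690.77 × 0.0573 = $96.88
Dental insurance premium: $59.07
Total deductions = $103.14 + $109.23 + $61.92 + $432.79 + $96.88 + $59.07 = $863.03
Net pay = $1,690.77 − $863.03 = $827.74

$827.74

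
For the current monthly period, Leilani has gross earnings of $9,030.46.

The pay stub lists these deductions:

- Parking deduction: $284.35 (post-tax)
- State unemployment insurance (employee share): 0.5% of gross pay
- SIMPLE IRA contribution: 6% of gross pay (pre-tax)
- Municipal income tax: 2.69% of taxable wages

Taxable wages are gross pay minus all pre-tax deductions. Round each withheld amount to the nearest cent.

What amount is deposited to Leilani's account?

$7,930.79

SIMPLE IRA contribution: $9,030.46 × 0.06 = $541.83
Taxable wages = $9,030.46 − $541.83 = $8,488.63
Municipal income tax: $8,488.63 × 0.0269 = $228.34
State unemployment insurance (employee share): $9,030.46 × 0.005 = $45.15
Parking deduction: $284.35
Total deductions = $541.83 + $228.34 + $45.15 + $284.35 = $1,099.67
Net pay = $9,030.46 − $1,099.67 = $7,930.79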